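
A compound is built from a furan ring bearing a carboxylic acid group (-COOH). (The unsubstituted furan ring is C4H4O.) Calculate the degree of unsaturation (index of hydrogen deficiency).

4

Atom tally by fragment:
  furan ring core → C:4 H:4 O:1
  (− 1 ring H displaced by substituents)
  + COOH → C:1 H:1 O:2
Element totals:
  C: 5
  H: 4
  O: 3
Molecular formula: C5H4O3.
DoU = (2C + 2 + N − H − X) / 2 = (2·5 + 2 + 0 − 4 − 0) / 2 = 4.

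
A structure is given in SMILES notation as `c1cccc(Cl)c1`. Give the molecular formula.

Atom tally by fragment:
  benzene ring core → C:6 H:6
  (− 1 ring H displaced by substituents)
  + Cl → Cl:1
Element totals:
  C: 6
  H: 5
  Cl: 1

C6H5Cl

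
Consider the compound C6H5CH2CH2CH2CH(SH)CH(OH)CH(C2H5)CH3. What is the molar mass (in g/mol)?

Atom tally by fragment:
  C6H5CH2 → C:7 H:7
  CH2 → C:1 H:2
  CH2 → C:1 H:2
  CH(SH) → C:1 H:2 S:1
  CH(OH) → C:1 H:2 O:1
  CH(C2H5) → C:3 H:6
  CH3 → C:1 H:3
Element totals:
  C: 15
  H: 24
  O: 1
  S: 1
Molecular formula: C15H24OS.
  M = 15(12.011) + 24(1.008) + 15.999 + 32.06
    = 180.165 + 24.192 + 15.999 + 32.060 = 252.416

252.42 g/mol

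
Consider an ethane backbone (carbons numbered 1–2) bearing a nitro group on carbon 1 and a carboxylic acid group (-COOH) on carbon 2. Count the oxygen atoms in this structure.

Atom tally by fragment:
  O2NCH2 → C:1 H:2 N:1 O:2
  CH2COOH → C:2 H:3 O:2
Element totals:
  C: 3
  H: 5
  N: 1
  O: 4

4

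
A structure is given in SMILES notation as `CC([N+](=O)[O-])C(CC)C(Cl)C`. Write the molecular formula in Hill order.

Atom tally by fragment:
  CH3 → C:1 H:3
  CH(NO2) → C:1 H:1 N:1 O:2
  CH(C2H5) → C:3 H:6
  CH(Cl) → C:1 H:1 Cl:1
  CH3 → C:1 H:3
Element totals:
  C: 7
  H: 14
  Cl: 1
  N: 1
  O: 2

C7H14ClNO2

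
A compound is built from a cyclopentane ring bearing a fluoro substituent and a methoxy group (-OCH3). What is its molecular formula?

C6H11FO

Atom tally by fragment:
  cyclopentane ring core → C:5 H:10
  (− 2 ring H displaced by substituents)
  + F → F:1
  + OCH3 → C:1 H:3 O:1
Element totals:
  C: 6
  H: 11
  F: 1
  O: 1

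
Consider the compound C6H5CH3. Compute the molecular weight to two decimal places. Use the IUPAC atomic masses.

Element totals:
  C: 7
  H: 8
Molecular formula: C7H8.
  M = 7(12.011) + 8(1.008)
    = 84.077 + 8.064 = 92.141

92.14 g/mol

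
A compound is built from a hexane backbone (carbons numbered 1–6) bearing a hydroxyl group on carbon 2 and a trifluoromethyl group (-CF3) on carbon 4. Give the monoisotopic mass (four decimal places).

Atom tally by fragment:
  CH3 → C:1 H:3
  CH(OH) → C:1 H:2 O:1
  CH2 → C:1 H:2
  CH(CF3) → C:2 H:1 F:3
  CH2 → C:1 H:2
  CH3 → C:1 H:3
Element totals:
  C: 7
  H: 13
  F: 3
  O: 1
Molecular formula: C7H13F3O.
  M = 7(12.0) + 13(1.007825) + 3(18.998403) + 15.994915
    = 84.000000 + 13.101725 + 56.995209 + 15.994915 = 170.091849

170.0918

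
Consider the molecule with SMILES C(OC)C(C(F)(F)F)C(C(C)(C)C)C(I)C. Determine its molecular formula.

Atom tally by fragment:
  CH3OCH2 → C:2 H:5 O:1
  CH(CF3) → C:2 H:1 F:3
  CH(C(CH3)3) → C:5 H:10
  CH(I) → C:1 H:1 I:1
  CH3 → C:1 H:3
Element totals:
  C: 11
  H: 20
  F: 3
  I: 1
  O: 1

C11H20F3IO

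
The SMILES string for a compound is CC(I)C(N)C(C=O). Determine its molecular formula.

Atom tally by fragment:
  CH3 → C:1 H:3
  CH(I) → C:1 H:1 I:1
  CH(NH2) → C:1 H:3 N:1
  CH2CHO → C:2 H:3 O:1
Element totals:
  C: 5
  H: 10
  I: 1
  N: 1
  O: 1

C5H10INO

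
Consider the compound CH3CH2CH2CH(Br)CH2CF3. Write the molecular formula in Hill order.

Atom tally by fragment:
  CH3 → C:1 H:3
  CH2 → C:1 H:2
  CH2 → C:1 H:2
  CH(Br) → C:1 H:1 Br:1
  CH2CF3 → C:2 H:2 F:3
Element totals:
  C: 6
  H: 10
  Br: 1
  F: 3

C6H10BrF3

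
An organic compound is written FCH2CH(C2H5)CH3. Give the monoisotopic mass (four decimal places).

Element totals:
  C: 5
  H: 11
  F: 1
Molecular formula: C5H11F.
  M = 5(12.0) + 11(1.007825) + 18.998403
    = 60.000000 + 11.086075 + 18.998403 = 90.084478

90.0845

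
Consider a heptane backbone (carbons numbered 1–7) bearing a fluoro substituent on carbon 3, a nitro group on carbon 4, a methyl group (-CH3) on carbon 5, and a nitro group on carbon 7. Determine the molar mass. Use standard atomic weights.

Atom tally by fragment:
  CH3 → C:1 H:3
  CH2 → C:1 H:2
  CH(F) → C:1 H:1 F:1
  CH(NO2) → C:1 H:1 N:1 O:2
  CH(CH3) → C:2 H:4
  CH2 → C:1 H:2
  CH2NO2 → C:1 H:2 N:1 O:2
Element totals:
  C: 8
  H: 15
  F: 1
  N: 2
  O: 4
Molecular formula: C8H15FN2O4.
  M = 8(12.011) + 15(1.008) + 18.998 + 2(14.007) + 4(15.999)
    = 96.088 + 15.120 + 18.998 + 28.014 + 63.996 = 222.216

222.22 g/mol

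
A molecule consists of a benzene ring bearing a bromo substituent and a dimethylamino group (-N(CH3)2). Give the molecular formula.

C8H10BrN

Atom tally by fragment:
  benzene ring core → C:6 H:6
  (− 2 ring H displaced by substituents)
  + Br → Br:1
  + N(CH3)2 → N:1 C:2 H:6
Element totals:
  C: 8
  H: 10
  Br: 1
  N: 1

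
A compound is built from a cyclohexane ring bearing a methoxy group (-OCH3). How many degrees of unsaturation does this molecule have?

Atom tally by fragment:
  cyclohexane ring core → C:6 H:12
  (− 1 ring H displaced by substituents)
  + OCH3 → C:1 H:3 O:1
Element totals:
  C: 7
  H: 14
  O: 1
Molecular formula: C7H14O.
DoU = (2C + 2 + N − H − X) / 2 = (2·7 + 2 + 0 − 14 − 0) / 2 = 1.

1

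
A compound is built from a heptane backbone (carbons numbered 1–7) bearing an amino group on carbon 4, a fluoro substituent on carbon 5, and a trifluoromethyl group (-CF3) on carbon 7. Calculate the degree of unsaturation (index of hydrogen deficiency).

0

Atom tally by fragment:
  CH3 → C:1 H:3
  CH2 → C:1 H:2
  CH2 → C:1 H:2
  CH(NH2) → C:1 H:3 N:1
  CH(F) → C:1 H:1 F:1
  CH2 → C:1 H:2
  CH2CF3 → C:2 H:2 F:3
Element totals:
  C: 8
  H: 15
  F: 4
  N: 1
Molecular formula: C8H15F4N.
DoU = (2C + 2 + N − H − X) / 2 = (2·8 + 2 + 1 − 15 − 4) / 2 = 0.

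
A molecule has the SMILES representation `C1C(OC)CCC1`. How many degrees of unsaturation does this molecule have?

1

Atom tally by fragment:
  cyclopentane ring core → C:5 H:10
  (− 1 ring H displaced by substituents)
  + OCH3 → C:1 H:3 O:1
Element totals:
  C: 6
  H: 12
  O: 1
Molecular formula: C6H12O.
DoU = (2C + 2 + N − H − X) / 2 = (2·6 + 2 + 0 − 12 − 0) / 2 = 1.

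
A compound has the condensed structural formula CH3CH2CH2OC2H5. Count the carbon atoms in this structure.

Atom tally by fragment:
  CH3 → C:1 H:3
  CH2 → C:1 H:2
  CH2OC2H5 → C:3 H:7 O:1
Element totals:
  C: 5
  H: 12
  O: 1

5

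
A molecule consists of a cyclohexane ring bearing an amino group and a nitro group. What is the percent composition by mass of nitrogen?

Atom tally by fragment:
  cyclohexane ring core → C:6 H:12
  (− 2 ring H displaced by substituents)
  + NH2 → N:1 H:2
  + NO2 → N:1 O:2
Element totals:
  C: 6
  H: 12
  N: 2
  O: 2
Molecular formula: C6H12N2O2.
Molar mass = 144.174 g/mol.
Mass from N: 2 × 14.007 = 28.014 g/mol.
%N = 28.014 / 144.174 × 100 = 19.43%.

19.43%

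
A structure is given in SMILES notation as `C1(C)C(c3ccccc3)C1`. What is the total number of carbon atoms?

10

Atom tally by fragment:
  cyclopropane ring core → C:3 H:6
  (− 2 ring H displaced by substituents)
  + CH3 → C:1 H:3
  + C6H5 → C:6 H:5
Element totals:
  C: 10
  H: 12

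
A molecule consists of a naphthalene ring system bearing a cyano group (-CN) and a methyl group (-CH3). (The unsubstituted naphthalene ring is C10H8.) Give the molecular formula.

Atom tally by fragment:
  naphthalene ring system core → C:10 H:8
  (− 2 ring H displaced by substituents)
  + CN → C:1 N:1
  + CH3 → C:1 H:3
Element totals:
  C: 12
  H: 9
  N: 1

C12H9N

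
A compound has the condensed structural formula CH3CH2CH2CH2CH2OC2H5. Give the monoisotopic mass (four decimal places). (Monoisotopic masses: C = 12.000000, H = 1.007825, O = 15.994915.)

116.1201

Atom tally by fragment:
  CH3 → C:1 H:3
  CH2 → C:1 H:2
  CH2 → C:1 H:2
  CH2 → C:1 H:2
  CH2OC2H5 → C:3 H:7 O:1
Element totals:
  C: 7
  H: 16
  O: 1
Molecular formula: C7H16O.
  M = 7(12.0) + 16(1.007825) + 15.994915
    = 84.000000 + 16.125200 + 15.994915 = 116.120115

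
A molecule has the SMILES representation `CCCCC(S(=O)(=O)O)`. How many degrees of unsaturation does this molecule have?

Atom tally by fragment:
  CH3 → C:1 H:3
  CH2 → C:1 H:2
  CH2 → C:1 H:2
  CH2 → C:1 H:2
  CH2SO3H → C:1 H:3 S:1 O:3
Element totals:
  C: 5
  H: 12
  O: 3
  S: 1
Molecular formula: C5H12O3S.
DoU = (2C + 2 + N − H − X) / 2 = (2·5 + 2 + 0 − 12 − 0) / 2 = 0.

0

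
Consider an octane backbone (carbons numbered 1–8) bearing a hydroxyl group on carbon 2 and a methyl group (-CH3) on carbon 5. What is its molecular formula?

C9H20O

Atom tally by fragment:
  CH3 → C:1 H:3
  CH(OH) → C:1 H:2 O:1
  CH2 → C:1 H:2
  CH2 → C:1 H:2
  CH(CH3) → C:2 H:4
  CH2 → C:1 H:2
  CH2 → C:1 H:2
  CH3 → C:1 H:3
Element totals:
  C: 9
  H: 20
  O: 1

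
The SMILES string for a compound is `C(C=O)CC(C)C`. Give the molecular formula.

C6H12O

Atom tally by fragment:
  OHCCH2 → C:2 H:3 O:1
  CH2 → C:1 H:2
  CH(CH3) → C:2 H:4
  CH3 → C:1 H:3
Element totals:
  C: 6
  H: 12
  O: 1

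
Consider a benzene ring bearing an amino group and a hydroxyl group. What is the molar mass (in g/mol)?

Atom tally by fragment:
  benzene ring core → C:6 H:6
  (− 2 ring H displaced by substituents)
  + NH2 → N:1 H:2
  + OH → O:1 H:1
Element totals:
  C: 6
  H: 7
  N: 1
  O: 1
Molecular formula: C6H7NO.
  M = 6(12.011) + 7(1.008) + 14.007 + 15.999
    = 72.066 + 7.056 + 14.007 + 15.999 = 109.128

109.13 g/mol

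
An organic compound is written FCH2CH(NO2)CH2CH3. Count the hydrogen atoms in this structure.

8

Atom tally by fragment:
  FCH2 → C:1 H:2 F:1
  CH(NO2) → C:1 H:1 N:1 O:2
  CH2 → C:1 H:2
  CH3 → C:1 H:3
Element totals:
  C: 4
  H: 8
  F: 1
  N: 1
  O: 2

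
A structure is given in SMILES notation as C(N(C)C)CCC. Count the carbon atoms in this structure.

6

Atom tally by fragment:
  (CH3)2NCH2 → C:3 H:8 N:1
  CH2 → C:1 H:2
  CH2 → C:1 H:2
  CH3 → C:1 H:3
Element totals:
  C: 6
  H: 15
  N: 1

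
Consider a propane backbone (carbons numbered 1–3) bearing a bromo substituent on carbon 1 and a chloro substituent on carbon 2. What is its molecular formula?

Atom tally by fragment:
  BrCH2 → C:1 H:2 Br:1
  CH(Cl) → C:1 H:1 Cl:1
  CH3 → C:1 H:3
Element totals:
  C: 3
  H: 6
  Br: 1
  Cl: 1

C3H6BrCl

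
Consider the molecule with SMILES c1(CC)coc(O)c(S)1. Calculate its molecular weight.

144.19 g/mol

Atom tally by fragment:
  furan ring core → C:4 H:4 O:1
  (− 3 ring H displaced by substituents)
  + C2H5 → C:2 H:5
  + OH → O:1 H:1
  + SH → S:1 H:1
Element totals:
  C: 6
  H: 8
  O: 2
  S: 1
Molecular formula: C6H8O2S.
  M = 6(12.011) + 8(1.008) + 2(15.999) + 32.06
    = 72.066 + 8.064 + 31.998 + 32.060 = 144.188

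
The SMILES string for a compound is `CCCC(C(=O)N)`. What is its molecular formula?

Atom tally by fragment:
  CH3 → C:1 H:3
  CH2 → C:1 H:2
  CH2 → C:1 H:2
  CH2CONH2 → C:2 H:4 O:1 N:1
Element totals:
  C: 5
  H: 11
  N: 1
  O: 1

C5H11NO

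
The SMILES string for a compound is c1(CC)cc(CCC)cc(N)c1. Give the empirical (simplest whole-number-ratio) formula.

C11H17N

Atom tally by fragment:
  benzene ring core → C:6 H:6
  (− 3 ring H displaced by substituents)
  + C2H5 → C:2 H:5
  + CH2CH2CH3 → C:3 H:7
  + NH2 → N:1 H:2
Element totals:
  C: 11
  H: 17
  N: 1
Molecular formula: C11H17N.
gcd of subscripts (11, 17, 1) = 1, so the empirical formula equals the molecular formula.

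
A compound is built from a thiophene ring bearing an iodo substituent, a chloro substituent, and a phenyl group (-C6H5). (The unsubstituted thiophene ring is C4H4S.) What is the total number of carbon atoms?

Atom tally by fragment:
  thiophene ring core → C:4 H:4 S:1
  (− 3 ring H displaced by substituents)
  + I → I:1
  + Cl → Cl:1
  + C6H5 → C:6 H:5
Element totals:
  C: 10
  H: 6
  Cl: 1
  I: 1
  S: 1

10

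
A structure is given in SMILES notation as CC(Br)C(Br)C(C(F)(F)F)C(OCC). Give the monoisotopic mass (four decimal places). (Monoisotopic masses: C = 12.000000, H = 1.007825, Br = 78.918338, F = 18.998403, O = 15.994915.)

339.9285

Atom tally by fragment:
  CH3 → C:1 H:3
  CH(Br) → C:1 H:1 Br:1
  CH(Br) → C:1 H:1 Br:1
  CH(CF3) → C:2 H:1 F:3
  CH2OC2H5 → C:3 H:7 O:1
Element totals:
  C: 8
  H: 13
  Br: 2
  F: 3
  O: 1
Molecular formula: C8H13Br2F3O.
  M = 8(12.0) + 13(1.007825) + 2(78.918338) + 3(18.998403) + 15.994915
    = 96.000000 + 13.101725 + 157.836676 + 56.995209 + 15.994915 = 339.928525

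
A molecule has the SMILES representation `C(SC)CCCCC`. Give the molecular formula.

C7H16S

Atom tally by fragment:
  CH3SCH2 → C:2 H:5 S:1
  CH2 → C:1 H:2
  CH2 → C:1 H:2
  CH2 → C:1 H:2
  CH2 → C:1 H:2
  CH3 → C:1 H:3
Element totals:
  C: 7
  H: 16
  S: 1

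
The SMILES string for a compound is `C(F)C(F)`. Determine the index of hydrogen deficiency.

0

Atom tally by fragment:
  FCH2 → C:1 H:2 F:1
  CH2F → C:1 H:2 F:1
Element totals:
  C: 2
  H: 4
  F: 2
Molecular formula: C2H4F2.
DoU = (2C + 2 + N − H − X) / 2 = (2·2 + 2 + 0 − 4 − 2) / 2 = 0.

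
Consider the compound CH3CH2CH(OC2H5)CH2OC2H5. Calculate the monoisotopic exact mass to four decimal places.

Atom tally by fragment:
  CH3 → C:1 H:3
  CH2 → C:1 H:2
  CH(OC2H5) → C:3 H:6 O:1
  CH2OC2H5 → C:3 H:7 O:1
Element totals:
  C: 8
  H: 18
  O: 2
Molecular formula: C8H18O2.
  M = 8(12.0) + 18(1.007825) + 2(15.994915)
    = 96.000000 + 18.140850 + 31.989830 = 146.130680

146.1307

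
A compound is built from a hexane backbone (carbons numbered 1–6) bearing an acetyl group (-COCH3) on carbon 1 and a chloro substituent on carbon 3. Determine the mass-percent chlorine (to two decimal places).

21.79%

Atom tally by fragment:
  CH3COCH2 → C:3 H:5 O:1
  CH2 → C:1 H:2
  CH(Cl) → C:1 H:1 Cl:1
  CH2 → C:1 H:2
  CH2 → C:1 H:2
  CH3 → C:1 H:3
Element totals:
  C: 8
  H: 15
  Cl: 1
  O: 1
Molecular formula: C8H15ClO.
Molar mass = 162.657 g/mol.
Mass from Cl: 1 × 35.45 = 35.450 g/mol.
%Cl = 35.450 / 162.657 × 100 = 21.79%.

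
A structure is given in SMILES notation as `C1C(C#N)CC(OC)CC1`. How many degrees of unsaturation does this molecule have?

3

Atom tally by fragment:
  cyclohexane ring core → C:6 H:12
  (− 2 ring H displaced by substituents)
  + CN → C:1 N:1
  + OCH3 → C:1 H:3 O:1
Element totals:
  C: 8
  H: 13
  N: 1
  O: 1
Molecular formula: C8H13NO.
DoU = (2C + 2 + N − H − X) / 2 = (2·8 + 2 + 1 − 13 − 0) / 2 = 3.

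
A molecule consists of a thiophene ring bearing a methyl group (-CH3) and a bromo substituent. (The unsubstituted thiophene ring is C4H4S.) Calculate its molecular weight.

177.06 g/mol

Atom tally by fragment:
  thiophene ring core → C:4 H:4 S:1
  (− 2 ring H displaced by substituents)
  + CH3 → C:1 H:3
  + Br → Br:1
Element totals:
  C: 5
  H: 5
  Br: 1
  S: 1
Molecular formula: C5H5BrS.
  M = 5(12.011) + 5(1.008) + 79.904 + 32.06
    = 60.055 + 5.040 + 79.904 + 32.060 = 177.059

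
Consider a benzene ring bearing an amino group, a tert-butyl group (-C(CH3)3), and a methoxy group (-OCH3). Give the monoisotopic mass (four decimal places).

179.1310

Atom tally by fragment:
  benzene ring core → C:6 H:6
  (− 3 ring H displaced by substituents)
  + NH2 → N:1 H:2
  + C(CH3)3 → C:4 H:9
  + OCH3 → C:1 H:3 O:1
Element totals:
  C: 11
  H: 17
  N: 1
  O: 1
Molecular formula: C11H17NO.
  M = 11(12.0) + 17(1.007825) + 14.003074 + 15.994915
    = 132.000000 + 17.133025 + 14.003074 + 15.994915 = 179.131014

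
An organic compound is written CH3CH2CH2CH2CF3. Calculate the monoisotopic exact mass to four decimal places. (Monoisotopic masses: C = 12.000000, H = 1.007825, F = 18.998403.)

Atom tally by fragment:
  CH3 → C:1 H:3
  CH2 → C:1 H:2
  CH2 → C:1 H:2
  CH2CF3 → C:2 H:2 F:3
Element totals:
  C: 5
  H: 9
  F: 3
Molecular formula: C5H9F3.
  M = 5(12.0) + 9(1.007825) + 3(18.998403)
    = 60.000000 + 9.070425 + 56.995209 = 126.065634

126.0656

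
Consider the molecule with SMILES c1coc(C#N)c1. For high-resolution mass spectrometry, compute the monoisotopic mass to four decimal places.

Atom tally by fragment:
  furan ring core → C:4 H:4 O:1
  (− 1 ring H displaced by substituents)
  + CN → C:1 N:1
Element totals:
  C: 5
  H: 3
  N: 1
  O: 1
Molecular formula: C5H3NO.
  M = 5(12.0) + 3(1.007825) + 14.003074 + 15.994915
    = 60.000000 + 3.023475 + 14.003074 + 15.994915 = 93.021464

93.0215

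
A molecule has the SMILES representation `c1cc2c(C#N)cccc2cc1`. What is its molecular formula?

Atom tally by fragment:
  naphthalene ring system core → C:10 H:8
  (− 1 ring H displaced by substituents)
  + CN → C:1 N:1
Element totals:
  C: 11
  H: 7
  N: 1

C11H7N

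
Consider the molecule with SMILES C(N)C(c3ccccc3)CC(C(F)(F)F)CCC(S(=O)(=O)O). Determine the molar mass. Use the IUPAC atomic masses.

Atom tally by fragment:
  H2NCH2 → C:1 H:4 N:1
  CH(C6H5) → C:7 H:6
  CH2 → C:1 H:2
  CH(CF3) → C:2 H:1 F:3
  CH2 → C:1 H:2
  CH2 → C:1 H:2
  CH2SO3H → C:1 H:3 S:1 O:3
Element totals:
  C: 14
  H: 20
  F: 3
  N: 1
  O: 3
  S: 1
Molecular formula: C14H20F3NO3S.
  M = 14(12.011) + 20(1.008) + 3(18.998) + 14.007 + 3(15.999) + 32.06
    = 168.154 + 20.160 + 56.994 + 14.007 + 47.997 + 32.060 = 339.372

339.37 g/mol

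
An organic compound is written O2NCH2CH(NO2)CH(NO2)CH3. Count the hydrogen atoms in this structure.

Atom tally by fragment:
  O2NCH2 → C:1 H:2 N:1 O:2
  CH(NO2) → C:1 H:1 N:1 O:2
  CH(NO2) → C:1 H:1 N:1 O:2
  CH3 → C:1 H:3
Element totals:
  C: 4
  H: 7
  N: 3
  O: 6

7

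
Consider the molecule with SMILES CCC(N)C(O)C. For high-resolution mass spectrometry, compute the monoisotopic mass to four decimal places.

103.0997

Atom tally by fragment:
  CH3 → C:1 H:3
  CH2 → C:1 H:2
  CH(NH2) → C:1 H:3 N:1
  CH(OH) → C:1 H:2 O:1
  CH3 → C:1 H:3
Element totals:
  C: 5
  H: 13
  N: 1
  O: 1
Molecular formula: C5H13NO.
  M = 5(12.0) + 13(1.007825) + 14.003074 + 15.994915
    = 60.000000 + 13.101725 + 14.003074 + 15.994915 = 103.099714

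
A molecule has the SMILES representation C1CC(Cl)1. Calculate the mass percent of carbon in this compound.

Atom tally by fragment:
  cyclopropane ring core → C:3 H:6
  (− 1 ring H displaced by substituents)
  + Cl → Cl:1
Element totals:
  C: 3
  H: 5
  Cl: 1
Molecular formula: C3H5Cl.
Molar mass = 76.523 g/mol.
Mass from C: 3 × 12.011 = 36.033 g/mol.
%C = 36.033 / 76.523 × 100 = 47.09%.

47.09%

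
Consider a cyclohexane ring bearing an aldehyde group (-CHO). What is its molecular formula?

C7H12O

Atom tally by fragment:
  cyclohexane ring core → C:6 H:12
  (− 1 ring H displaced by substituents)
  + CHO → C:1 H:1 O:1
Element totals:
  C: 7
  H: 12
  O: 1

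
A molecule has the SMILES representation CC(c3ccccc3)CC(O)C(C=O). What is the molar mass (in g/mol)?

192.26 g/mol

Atom tally by fragment:
  CH3 → C:1 H:3
  CH(C6H5) → C:7 H:6
  CH2 → C:1 H:2
  CH(OH) → C:1 H:2 O:1
  CH2CHO → C:2 H:3 O:1
Element totals:
  C: 12
  H: 16
  O: 2
Molecular formula: C12H16O2.
  M = 12(12.011) + 16(1.008) + 2(15.999)
    = 144.132 + 16.128 + 31.998 = 192.258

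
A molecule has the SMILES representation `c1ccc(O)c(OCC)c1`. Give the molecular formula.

C8H10O2

Atom tally by fragment:
  benzene ring core → C:6 H:6
  (− 2 ring H displaced by substituents)
  + OH → O:1 H:1
  + OC2H5 → C:2 H:5 O:1
Element totals:
  C: 8
  H: 10
  O: 2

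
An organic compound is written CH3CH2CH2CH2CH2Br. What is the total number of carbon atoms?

5

Atom tally by fragment:
  CH3 → C:1 H:3
  CH2 → C:1 H:2
  CH2 → C:1 H:2
  CH2 → C:1 H:2
  CH2Br → C:1 H:2 Br:1
Element totals:
  C: 5
  H: 11
  Br: 1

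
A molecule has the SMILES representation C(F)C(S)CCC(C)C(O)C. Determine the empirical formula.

Atom tally by fragment:
  FCH2 → C:1 H:2 F:1
  CH(SH) → C:1 H:2 S:1
  CH2 → C:1 H:2
  CH2 → C:1 H:2
  CH(CH3) → C:2 H:4
  CH(OH) → C:1 H:2 O:1
  CH3 → C:1 H:3
Element totals:
  C: 8
  H: 17
  F: 1
  O: 1
  S: 1
Molecular formula: C8H17FOS.
gcd of subscripts (8, 1, 17, 1, 1) = 1, so the empirical formula equals the molecular formula.

C8H17FOS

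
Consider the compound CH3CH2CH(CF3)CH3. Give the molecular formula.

Atom tally by fragment:
  CH3 → C:1 H:3
  CH2 → C:1 H:2
  CH(CF3) → C:2 H:1 F:3
  CH3 → C:1 H:3
Element totals:
  C: 5
  H: 9
  F: 3

C5H9F3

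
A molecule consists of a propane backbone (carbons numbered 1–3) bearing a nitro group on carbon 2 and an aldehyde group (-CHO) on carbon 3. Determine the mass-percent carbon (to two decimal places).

41.03%

Atom tally by fragment:
  CH3 → C:1 H:3
  CH(NO2) → C:1 H:1 N:1 O:2
  CH2CHO → C:2 H:3 O:1
Element totals:
  C: 4
  H: 7
  N: 1
  O: 3
Molecular formula: C4H7NO3.
Molar mass = 117.104 g/mol.
Mass from C: 4 × 12.011 = 48.044 g/mol.
%C = 48.044 / 117.104 × 100 = 41.03%.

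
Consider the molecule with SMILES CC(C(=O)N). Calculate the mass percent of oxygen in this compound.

21.89%

Atom tally by fragment:
  CH3 → C:1 H:3
  CH2CONH2 → C:2 H:4 O:1 N:1
Element totals:
  C: 3
  H: 7
  N: 1
  O: 1
Molecular formula: C3H7NO.
Molar mass = 73.095 g/mol.
Mass from O: 1 × 15.999 = 15.999 g/mol.
%O = 15.999 / 73.095 × 100 = 21.89%.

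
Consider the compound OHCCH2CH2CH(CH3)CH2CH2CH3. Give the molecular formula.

Atom tally by fragment:
  OHCCH2 → C:2 H:3 O:1
  CH2 → C:1 H:2
  CH(CH3) → C:2 H:4
  CH2 → C:1 H:2
  CH2 → C:1 H:2
  CH3 → C:1 H:3
Element totals:
  C: 8
  H: 16
  O: 1

C8H16O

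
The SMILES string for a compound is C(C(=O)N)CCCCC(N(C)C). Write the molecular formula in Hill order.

Atom tally by fragment:
  H2NOCCH2 → C:2 H:4 O:1 N:1
  CH2 → C:1 H:2
  CH2 → C:1 H:2
  CH2 → C:1 H:2
  CH2 → C:1 H:2
  CH2N(CH3)2 → C:3 H:8 N:1
Element totals:
  C: 9
  H: 20
  N: 2
  O: 1

C9H20N2O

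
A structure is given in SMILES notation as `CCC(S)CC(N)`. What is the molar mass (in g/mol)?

Atom tally by fragment:
  CH3 → C:1 H:3
  CH2 → C:1 H:2
  CH(SH) → C:1 H:2 S:1
  CH2 → C:1 H:2
  CH2NH2 → C:1 H:4 N:1
Element totals:
  C: 5
  H: 13
  N: 1
  S: 1
Molecular formula: C5H13NS.
  M = 5(12.011) + 13(1.008) + 14.007 + 32.06
    = 60.055 + 13.104 + 14.007 + 32.060 = 119.226

119.23 g/mol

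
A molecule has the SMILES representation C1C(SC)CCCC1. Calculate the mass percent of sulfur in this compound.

Atom tally by fragment:
  cyclohexane ring core → C:6 H:12
  (− 1 ring H displaced by substituents)
  + SCH3 → C:1 H:3 S:1
Element totals:
  C: 7
  H: 14
  S: 1
Molecular formula: C7H14S.
Molar mass = 130.249 g/mol.
Mass from S: 1 × 32.06 = 32.060 g/mol.
%S = 32.060 / 130.249 × 100 = 24.61%.

24.61%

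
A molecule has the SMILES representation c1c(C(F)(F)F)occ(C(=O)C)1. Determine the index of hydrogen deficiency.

4

Atom tally by fragment:
  furan ring core → C:4 H:4 O:1
  (− 2 ring H displaced by substituents)
  + CF3 → C:1 F:3
  + COCH3 → C:2 H:3 O:1
Element totals:
  C: 7
  H: 5
  F: 3
  O: 2
Molecular formula: C7H5F3O2.
DoU = (2C + 2 + N − H − X) / 2 = (2·7 + 2 + 0 − 5 − 3) / 2 = 4.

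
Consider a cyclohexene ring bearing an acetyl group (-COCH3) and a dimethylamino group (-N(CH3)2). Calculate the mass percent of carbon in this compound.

71.81%

Atom tally by fragment:
  cyclohexene ring core → C:6 H:10
  (− 2 ring H displaced by substituents)
  + COCH3 → C:2 H:3 O:1
  + N(CH3)2 → N:1 C:2 H:6
Element totals:
  C: 10
  H: 17
  N: 1
  O: 1
Molecular formula: C10H17NO.
Molar mass = 167.252 g/mol.
Mass from C: 10 × 12.011 = 120.110 g/mol.
%C = 120.110 / 167.252 × 100 = 71.81%.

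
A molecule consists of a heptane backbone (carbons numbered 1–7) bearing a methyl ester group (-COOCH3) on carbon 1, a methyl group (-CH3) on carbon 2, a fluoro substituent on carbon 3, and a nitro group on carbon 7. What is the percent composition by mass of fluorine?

Atom tally by fragment:
  CH3OOCCH2 → C:3 H:5 O:2
  CH(CH3) → C:2 H:4
  CH(F) → C:1 H:1 F:1
  CH2 → C:1 H:2
  CH2 → C:1 H:2
  CH2 → C:1 H:2
  CH2NO2 → C:1 H:2 N:1 O:2
Element totals:
  C: 10
  H: 18
  F: 1
  N: 1
  O: 4
Molecular formula: C10H18FNO4.
Molar mass = 235.255 g/mol.
Mass from F: 1 × 18.998 = 18.998 g/mol.
%F = 18.998 / 235.255 × 100 = 8.08%.

8.08%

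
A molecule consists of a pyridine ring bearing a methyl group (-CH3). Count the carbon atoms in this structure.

Atom tally by fragment:
  pyridine ring core → C:5 H:5 N:1
  (− 1 ring H displaced by substituents)
  + CH3 → C:1 H:3
Element totals:
  C: 6
  H: 7
  N: 1

6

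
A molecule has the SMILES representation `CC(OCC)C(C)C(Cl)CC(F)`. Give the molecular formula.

C9H18ClFO

Atom tally by fragment:
  CH3 → C:1 H:3
  CH(OC2H5) → C:3 H:6 O:1
  CH(CH3) → C:2 H:4
  CH(Cl) → C:1 H:1 Cl:1
  CH2 → C:1 H:2
  CH2F → C:1 H:2 F:1
Element totals:
  C: 9
  H: 18
  Cl: 1
  F: 1
  O: 1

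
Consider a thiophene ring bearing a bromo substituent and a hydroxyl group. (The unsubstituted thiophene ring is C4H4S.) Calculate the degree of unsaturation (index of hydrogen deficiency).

3

Atom tally by fragment:
  thiophene ring core → C:4 H:4 S:1
  (− 2 ring H displaced by substituents)
  + Br → Br:1
  + OH → O:1 H:1
Element totals:
  C: 4
  H: 3
  Br: 1
  O: 1
  S: 1
Molecular formula: C4H3BrOS.
DoU = (2C + 2 + N − H − X) / 2 = (2·4 + 2 + 0 − 3 − 1) / 2 = 3.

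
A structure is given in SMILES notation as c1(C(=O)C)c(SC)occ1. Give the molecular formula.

Atom tally by fragment:
  furan ring core → C:4 H:4 O:1
  (− 2 ring H displaced by substituents)
  + COCH3 → C:2 H:3 O:1
  + SCH3 → C:1 H:3 S:1
Element totals:
  C: 7
  H: 8
  O: 2
  S: 1

C7H8O2S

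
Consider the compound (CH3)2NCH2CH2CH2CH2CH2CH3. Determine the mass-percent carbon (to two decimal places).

74.34%

Element totals:
  C: 8
  H: 19
  N: 1
Molecular formula: C8H19N.
Molar mass = 129.247 g/mol.
Mass from C: 8 × 12.011 = 96.088 g/mol.
%C = 96.088 / 129.247 × 100 = 74.34%.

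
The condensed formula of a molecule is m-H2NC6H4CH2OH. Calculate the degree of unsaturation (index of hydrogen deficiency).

4

Element totals:
  C: 7
  H: 9
  N: 1
  O: 1
Molecular formula: C7H9NO.
DoU = (2C + 2 + N − H − X) / 2 = (2·7 + 2 + 1 − 9 − 0) / 2 = 4.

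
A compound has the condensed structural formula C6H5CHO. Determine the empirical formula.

Atom tally by fragment:
  benzene ring core → C:6 H:6
  (− 1 ring H displaced by substituents)
  + CHO → C:1 H:1 O:1
Element totals:
  C: 7
  H: 6
  O: 1
Molecular formula: C7H6O.
gcd of subscripts (7, 6, 1) = 1, so the empirical formula equals the molecular formula.

C7H6O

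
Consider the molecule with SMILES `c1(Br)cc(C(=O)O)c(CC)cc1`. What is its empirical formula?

Atom tally by fragment:
  benzene ring core → C:6 H:6
  (− 3 ring H displaced by substituents)
  + Br → Br:1
  + COOH → C:1 H:1 O:2
  + C2H5 → C:2 H:5
Element totals:
  C: 9
  H: 9
  Br: 1
  O: 2
Molecular formula: C9H9BrO2.
gcd of subscripts (1, 9, 9, 2) = 1, so the empirical formula equals the molecular formula.

C9H9BrO2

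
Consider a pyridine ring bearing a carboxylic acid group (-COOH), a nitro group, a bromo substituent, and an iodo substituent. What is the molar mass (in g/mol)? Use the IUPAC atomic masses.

372.90 g/mol

Atom tally by fragment:
  pyridine ring core → C:5 H:5 N:1
  (− 4 ring H displaced by substituents)
  + COOH → C:1 H:1 O:2
  + NO2 → N:1 O:2
  + Br → Br:1
  + I → I:1
Element totals:
  C: 6
  H: 2
  Br: 1
  I: 1
  N: 2
  O: 4
Molecular formula: C6H2BrIN2O4.
  M = 6(12.011) + 2(1.008) + 79.904 + 126.904 + 2(14.007) + 4(15.999)
    = 72.066 + 2.016 + 79.904 + 126.904 + 28.014 + 63.996 = 372.900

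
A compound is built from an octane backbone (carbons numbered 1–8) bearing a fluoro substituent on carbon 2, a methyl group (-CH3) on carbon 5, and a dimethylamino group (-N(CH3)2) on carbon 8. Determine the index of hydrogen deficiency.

Atom tally by fragment:
  CH3 → C:1 H:3
  CH(F) → C:1 H:1 F:1
  CH2 → C:1 H:2
  CH2 → C:1 H:2
  CH(CH3) → C:2 H:4
  CH2 → C:1 H:2
  CH2 → C:1 H:2
  CH2N(CH3)2 → C:3 H:8 N:1
Element totals:
  C: 11
  H: 24
  F: 1
  N: 1
Molecular formula: C11H24FN.
DoU = (2C + 2 + N − H − X) / 2 = (2·11 + 2 + 1 − 24 − 1) / 2 = 0.

0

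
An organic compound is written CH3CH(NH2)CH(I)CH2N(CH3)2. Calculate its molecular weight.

242.10 g/mol

Element totals:
  C: 6
  H: 15
  I: 1
  N: 2
Molecular formula: C6H15IN2.
  M = 6(12.011) + 15(1.008) + 126.904 + 2(14.007)
    = 72.066 + 15.120 + 126.904 + 28.014 = 242.104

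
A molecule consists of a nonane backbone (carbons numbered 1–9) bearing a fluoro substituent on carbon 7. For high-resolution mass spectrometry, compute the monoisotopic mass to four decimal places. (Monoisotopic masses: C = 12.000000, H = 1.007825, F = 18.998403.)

Atom tally by fragment:
  CH3 → C:1 H:3
  CH2 → C:1 H:2
  CH2 → C:1 H:2
  CH2 → C:1 H:2
  CH2 → C:1 H:2
  CH2 → C:1 H:2
  CH(F) → C:1 H:1 F:1
  CH2 → C:1 H:2
  CH3 → C:1 H:3
Element totals:
  C: 9
  H: 19
  F: 1
Molecular formula: C9H19F.
  M = 9(12.0) + 19(1.007825) + 18.998403
    = 108.000000 + 19.148675 + 18.998403 = 146.147078

146.1471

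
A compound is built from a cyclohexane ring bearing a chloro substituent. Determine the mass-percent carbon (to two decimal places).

60.76%

Atom tally by fragment:
  cyclohexane ring core → C:6 H:12
  (− 1 ring H displaced by substituents)
  + Cl → Cl:1
Element totals:
  C: 6
  H: 11
  Cl: 1
Molecular formula: C6H11Cl.
Molar mass = 118.604 g/mol.
Mass from C: 6 × 12.011 = 72.066 g/mol.
%C = 72.066 / 118.604 × 100 = 60.76%.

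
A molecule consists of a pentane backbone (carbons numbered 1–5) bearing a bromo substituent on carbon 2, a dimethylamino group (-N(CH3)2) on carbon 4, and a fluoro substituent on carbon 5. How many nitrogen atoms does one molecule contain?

Atom tally by fragment:
  CH3 → C:1 H:3
  CH(Br) → C:1 H:1 Br:1
  CH2 → C:1 H:2
  CH(N(CH3)2) → C:3 H:7 N:1
  CH2F → C:1 H:2 F:1
Element totals:
  C: 7
  H: 15
  Br: 1
  F: 1
  N: 1

1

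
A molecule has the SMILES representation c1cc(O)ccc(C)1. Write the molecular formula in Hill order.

C7H8O

Atom tally by fragment:
  benzene ring core → C:6 H:6
  (− 2 ring H displaced by substituents)
  + OH → O:1 H:1
  + CH3 → C:1 H:3
Element totals:
  C: 7
  H: 8
  O: 1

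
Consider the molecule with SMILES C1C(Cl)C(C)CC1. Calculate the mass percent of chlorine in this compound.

29.89%

Atom tally by fragment:
  cyclopentane ring core → C:5 H:10
  (− 2 ring H displaced by substituents)
  + Cl → Cl:1
  + CH3 → C:1 H:3
Element totals:
  C: 6
  H: 11
  Cl: 1
Molecular formula: C6H11Cl.
Molar mass = 118.604 g/mol.
Mass from Cl: 1 × 35.45 = 35.450 g/mol.
%Cl = 35.450 / 118.604 × 100 = 29.89%.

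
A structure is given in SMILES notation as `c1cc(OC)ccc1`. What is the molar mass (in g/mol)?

Atom tally by fragment:
  benzene ring core → C:6 H:6
  (− 1 ring H displaced by substituents)
  + OCH3 → C:1 H:3 O:1
Element totals:
  C: 7
  H: 8
  O: 1
Molecular formula: C7H8O.
  M = 7(12.011) + 8(1.008) + 15.999
    = 84.077 + 8.064 + 15.999 = 108.140

108.14 g/mol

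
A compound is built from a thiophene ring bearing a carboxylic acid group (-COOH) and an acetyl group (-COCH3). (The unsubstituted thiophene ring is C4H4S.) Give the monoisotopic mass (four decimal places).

Atom tally by fragment:
  thiophene ring core → C:4 H:4 S:1
  (− 2 ring H displaced by substituents)
  + COOH → C:1 H:1 O:2
  + COCH3 → C:2 H:3 O:1
Element totals:
  C: 7
  H: 6
  O: 3
  S: 1
Molecular formula: C7H6O3S.
  M = 7(12.0) + 6(1.007825) + 3(15.994915) + 31.972071
    = 84.000000 + 6.046950 + 47.984745 + 31.972071 = 170.003766

170.0038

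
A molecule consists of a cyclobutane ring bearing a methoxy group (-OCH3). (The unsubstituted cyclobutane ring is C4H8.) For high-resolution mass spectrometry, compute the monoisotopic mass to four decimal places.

Atom tally by fragment:
  cyclobutane ring core → C:4 H:8
  (− 1 ring H displaced by substituents)
  + OCH3 → C:1 H:3 O:1
Element totals:
  C: 5
  H: 10
  O: 1
Molecular formula: C5H10O.
  M = 5(12.0) + 10(1.007825) + 15.994915
    = 60.000000 + 10.078250 + 15.994915 = 86.073165

86.0732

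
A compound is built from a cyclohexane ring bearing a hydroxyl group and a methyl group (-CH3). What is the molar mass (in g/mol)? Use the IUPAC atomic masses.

114.19 g/mol

Atom tally by fragment:
  cyclohexane ring core → C:6 H:12
  (− 2 ring H displaced by substituents)
  + OH → O:1 H:1
  + CH3 → C:1 H:3
Element totals:
  C: 7
  H: 14
  O: 1
Molecular formula: C7H14O.
  M = 7(12.011) + 14(1.008) + 15.999
    = 84.077 + 14.112 + 15.999 = 114.188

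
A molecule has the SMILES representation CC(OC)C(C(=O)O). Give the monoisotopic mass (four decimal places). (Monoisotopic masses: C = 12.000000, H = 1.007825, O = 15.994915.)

Atom tally by fragment:
  CH3 → C:1 H:3
  CH(OCH3) → C:2 H:4 O:1
  CH2COOH → C:2 H:3 O:2
Element totals:
  C: 5
  H: 10
  O: 3
Molecular formula: C5H10O3.
  M = 5(12.0) + 10(1.007825) + 3(15.994915)
    = 60.000000 + 10.078250 + 47.984745 = 118.062995

118.0630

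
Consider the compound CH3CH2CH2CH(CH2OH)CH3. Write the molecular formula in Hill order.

C6H14O

Element totals:
  C: 6
  H: 14
  O: 1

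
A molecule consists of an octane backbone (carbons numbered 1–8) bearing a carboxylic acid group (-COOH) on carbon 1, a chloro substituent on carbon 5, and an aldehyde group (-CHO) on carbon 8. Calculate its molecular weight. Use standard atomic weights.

Atom tally by fragment:
  HOOCCH2 → C:2 H:3 O:2
  CH2 → C:1 H:2
  CH2 → C:1 H:2
  CH2 → C:1 H:2
  CH(Cl) → C:1 H:1 Cl:1
  CH2 → C:1 H:2
  CH2 → C:1 H:2
  CH2CHO → C:2 H:3 O:1
Element totals:
  C: 10
  H: 17
  Cl: 1
  O: 3
Molecular formula: C10H17ClO3.
  M = 10(12.011) + 17(1.008) + 35.45 + 3(15.999)
    = 120.110 + 17.136 + 35.450 + 47.997 = 220.693

220.69 g/mol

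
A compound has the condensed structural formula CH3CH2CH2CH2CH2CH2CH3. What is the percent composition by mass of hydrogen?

Element totals:
  C: 7
  H: 16
Molecular formula: C7H16.
Molar mass = 100.205 g/mol.
Mass from H: 16 × 1.008 = 16.128 g/mol.
%H = 16.128 / 100.205 × 100 = 16.10%.

16.10%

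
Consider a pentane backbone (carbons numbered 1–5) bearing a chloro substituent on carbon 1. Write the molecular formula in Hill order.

C5H11Cl

Atom tally by fragment:
  ClCH2 → C:1 H:2 Cl:1
  CH2 → C:1 H:2
  CH2 → C:1 H:2
  CH2 → C:1 H:2
  CH3 → C:1 H:3
Element totals:
  C: 5
  H: 11
  Cl: 1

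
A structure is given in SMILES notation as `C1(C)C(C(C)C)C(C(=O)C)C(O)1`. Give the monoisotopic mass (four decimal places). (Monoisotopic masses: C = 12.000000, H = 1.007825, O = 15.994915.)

170.1307

Atom tally by fragment:
  cyclobutane ring core → C:4 H:8
  (− 4 ring H displaced by substituents)
  + CH3 → C:1 H:3
  + CH(CH3)2 → C:3 H:7
  + COCH3 → C:2 H:3 O:1
  + OH → O:1 H:1
Element totals:
  C: 10
  H: 18
  O: 2
Molecular formula: C10H18O2.
  M = 10(12.0) + 18(1.007825) + 2(15.994915)
    = 120.000000 + 18.140850 + 31.989830 = 170.130680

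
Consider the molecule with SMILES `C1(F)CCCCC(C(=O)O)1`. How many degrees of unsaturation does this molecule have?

2

Atom tally by fragment:
  cyclohexane ring core → C:6 H:12
  (− 2 ring H displaced by substituents)
  + F → F:1
  + COOH → C:1 H:1 O:2
Element totals:
  C: 7
  H: 11
  F: 1
  O: 2
Molecular formula: C7H11FO2.
DoU = (2C + 2 + N − H − X) / 2 = (2·7 + 2 + 0 − 11 − 1) / 2 = 2.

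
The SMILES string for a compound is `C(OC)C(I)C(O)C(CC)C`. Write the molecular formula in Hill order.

Atom tally by fragment:
  CH3OCH2 → C:2 H:5 O:1
  CH(I) → C:1 H:1 I:1
  CH(OH) → C:1 H:2 O:1
  CH(C2H5) → C:3 H:6
  CH3 → C:1 H:3
Element totals:
  C: 8
  H: 17
  I: 1
  O: 2

C8H17IO2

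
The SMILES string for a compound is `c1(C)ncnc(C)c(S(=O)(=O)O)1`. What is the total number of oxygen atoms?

Atom tally by fragment:
  pyrimidine ring core → C:4 H:4 N:2
  (− 3 ring H displaced by substituents)
  + CH3 → C:1 H:3
  + CH3 → C:1 H:3
  + SO3H → S:1 O:3 H:1
Element totals:
  C: 6
  H: 8
  N: 2
  O: 3
  S: 1

3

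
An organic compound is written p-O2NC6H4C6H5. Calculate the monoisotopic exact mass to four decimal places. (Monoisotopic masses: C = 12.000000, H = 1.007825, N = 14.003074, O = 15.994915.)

199.0633

Element totals:
  C: 12
  H: 9
  N: 1
  O: 2
Molecular formula: C12H9NO2.
  M = 12(12.0) + 9(1.007825) + 14.003074 + 2(15.994915)
    = 144.000000 + 9.070425 + 14.003074 + 31.989830 = 199.063329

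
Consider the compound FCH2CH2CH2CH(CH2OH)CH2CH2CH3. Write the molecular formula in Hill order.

C8H17FO

Atom tally by fragment:
  FCH2 → C:1 H:2 F:1
  CH2 → C:1 H:2
  CH2 → C:1 H:2
  CH(CH2OH) → C:2 H:4 O:1
  CH2 → C:1 H:2
  CH2 → C:1 H:2
  CH3 → C:1 H:3
Element totals:
  C: 8
  H: 17
  F: 1
  O: 1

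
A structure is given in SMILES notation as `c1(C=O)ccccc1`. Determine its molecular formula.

C7H6O

Atom tally by fragment:
  benzene ring core → C:6 H:6
  (− 1 ring H displaced by substituents)
  + CHO → C:1 H:1 O:1
Element totals:
  C: 7
  H: 6
  O: 1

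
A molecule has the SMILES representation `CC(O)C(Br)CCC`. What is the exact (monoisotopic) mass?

Atom tally by fragment:
  CH3 → C:1 H:3
  CH(OH) → C:1 H:2 O:1
  CH(Br) → C:1 H:1 Br:1
  CH2 → C:1 H:2
  CH2 → C:1 H:2
  CH3 → C:1 H:3
Element totals:
  C: 6
  H: 13
  Br: 1
  O: 1
Molecular formula: C6H13BrO.
  M = 6(12.0) + 13(1.007825) + 78.918338 + 15.994915
    = 72.000000 + 13.101725 + 78.918338 + 15.994915 = 180.014978

180.0150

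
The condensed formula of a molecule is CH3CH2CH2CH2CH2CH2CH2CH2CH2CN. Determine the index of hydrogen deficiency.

2

Element totals:
  C: 10
  H: 19
  N: 1
Molecular formula: C10H19N.
DoU = (2C + 2 + N − H − X) / 2 = (2·10 + 2 + 1 − 19 − 0) / 2 = 2.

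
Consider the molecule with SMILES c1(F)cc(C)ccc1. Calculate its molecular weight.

Atom tally by fragment:
  benzene ring core → C:6 H:6
  (− 2 ring H displaced by substituents)
  + F → F:1
  + CH3 → C:1 H:3
Element totals:
  C: 7
  H: 7
  F: 1
Molecular formula: C7H7F.
  M = 7(12.011) + 7(1.008) + 18.998
    = 84.077 + 7.056 + 18.998 = 110.131

110.13 g/mol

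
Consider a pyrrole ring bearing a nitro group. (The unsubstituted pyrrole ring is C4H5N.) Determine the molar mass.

112.09 g/mol

Atom tally by fragment:
  pyrrole ring core → C:4 H:5 N:1
  (− 1 ring H displaced by substituents)
  + NO2 → N:1 O:2
Element totals:
  C: 4
  H: 4
  N: 2
  O: 2
Molecular formula: C4H4N2O2.
  M = 4(12.011) + 4(1.008) + 2(14.007) + 2(15.999)
    = 48.044 + 4.032 + 28.014 + 31.998 = 112.088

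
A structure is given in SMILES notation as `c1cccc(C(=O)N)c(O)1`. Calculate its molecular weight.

Atom tally by fragment:
  benzene ring core → C:6 H:6
  (− 2 ring H displaced by substituents)
  + CONH2 → C:1 H:2 O:1 N:1
  + OH → O:1 H:1
Element totals:
  C: 7
  H: 7
  N: 1
  O: 2
Molecular formula: C7H7NO2.
  M = 7(12.011) + 7(1.008) + 14.007 + 2(15.999)
    = 84.077 + 7.056 + 14.007 + 31.998 = 137.138

137.14 g/mol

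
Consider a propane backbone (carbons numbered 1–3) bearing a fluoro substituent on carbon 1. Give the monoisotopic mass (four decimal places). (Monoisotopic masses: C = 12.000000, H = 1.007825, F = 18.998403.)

Atom tally by fragment:
  FCH2 → C:1 H:2 F:1
  CH2 → C:1 H:2
  CH3 → C:1 H:3
Element totals:
  C: 3
  H: 7
  F: 1
Molecular formula: C3H7F.
  M = 3(12.0) + 7(1.007825) + 18.998403
    = 36.000000 + 7.054775 + 18.998403 = 62.053178

62.0532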